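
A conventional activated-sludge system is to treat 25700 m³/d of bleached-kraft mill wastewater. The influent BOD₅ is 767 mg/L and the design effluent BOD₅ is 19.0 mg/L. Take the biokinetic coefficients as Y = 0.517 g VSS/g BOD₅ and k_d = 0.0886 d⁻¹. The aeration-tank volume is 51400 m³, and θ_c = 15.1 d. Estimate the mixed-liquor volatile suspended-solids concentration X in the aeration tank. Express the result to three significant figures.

X ≈ 1250 mg/L

X = Y·Q·ΔS·θ_c / [V·(1 + k_d θ_c)] = 0.517 × 25700 × (767 − 19.0) × 15.1 / [51400 × (1 + 0.0886 × 15.1)] = 1249 mg/L.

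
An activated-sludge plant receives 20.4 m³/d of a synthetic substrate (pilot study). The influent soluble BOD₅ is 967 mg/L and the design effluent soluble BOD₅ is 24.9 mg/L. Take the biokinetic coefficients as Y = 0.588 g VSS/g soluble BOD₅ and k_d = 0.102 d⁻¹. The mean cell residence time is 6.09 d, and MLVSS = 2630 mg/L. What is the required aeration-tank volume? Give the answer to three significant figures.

Steady-state biomass mass balance: V·X·(1 + k_d·θ_c) = Y·Q·(S₀ − S)·θ_c, so V = 0.588 × 20.4 × (967 − 24.9) × 6.09 / [2630 × (1 + 0.102 × 6.09)] = 6.88×10^4 / 4264 = 16.14 m³.

V ≈ 16.1 m³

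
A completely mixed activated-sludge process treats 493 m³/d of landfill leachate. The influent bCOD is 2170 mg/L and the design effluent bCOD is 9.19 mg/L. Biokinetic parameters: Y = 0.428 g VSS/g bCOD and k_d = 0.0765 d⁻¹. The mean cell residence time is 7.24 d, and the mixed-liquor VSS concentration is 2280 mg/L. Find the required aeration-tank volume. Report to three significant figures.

V ≈ 932 m³

From the SRT design equation V = Y Q (S₀−S) θ_c / [X (1 + k_d θ_c)] = 0.428 × 493 × (2170 − 9.19) × 7.24 / [2280 × (1 + 0.0765 × 7.24)] = 3.3×10^6 / 3543 = 931.7 m³.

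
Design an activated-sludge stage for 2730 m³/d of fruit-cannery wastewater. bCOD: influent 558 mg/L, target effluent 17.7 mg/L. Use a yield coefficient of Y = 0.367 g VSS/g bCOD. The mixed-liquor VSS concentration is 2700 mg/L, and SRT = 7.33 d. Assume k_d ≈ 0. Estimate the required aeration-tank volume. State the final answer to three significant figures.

V ≈ 1470 m³

With k_d = 0 the design equation reduces to V = Y Q (S₀−S) θ_c / X = 0.367 × 2730 × (558 − 17.7) × 7.33 / 2700 = 1470 m³.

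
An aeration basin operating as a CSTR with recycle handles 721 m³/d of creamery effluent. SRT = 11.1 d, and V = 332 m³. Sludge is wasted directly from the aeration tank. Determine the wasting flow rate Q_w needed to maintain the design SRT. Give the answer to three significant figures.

Q_w ≈ 29.9 m³/d

Wasting from the aeration tank: Q_w = V / θ_c = 332.0 / 11.1 = 29.91 m³/d.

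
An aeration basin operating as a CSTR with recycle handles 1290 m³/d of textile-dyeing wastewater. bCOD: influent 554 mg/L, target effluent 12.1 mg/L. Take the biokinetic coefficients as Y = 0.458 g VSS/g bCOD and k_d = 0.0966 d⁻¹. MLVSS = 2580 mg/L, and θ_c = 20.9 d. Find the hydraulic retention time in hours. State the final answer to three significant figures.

τ ≈ 16.0 h

Steady-state biomass mass balance: V·X·(1 + k_d·θ_c) = Y·Q·(S₀ − S)·θ_c, so V = 0.458 × 1290 × (554 − 12.1) × 20.9 / [2580 × (1 + 0.0966 × 20.9)] = 6.69×10^6 / 7789 = 859.1 m³.
Hydraulic retention time τ = V/Q = 859.1 / 1290 = 0.6660 d = 15.98 h.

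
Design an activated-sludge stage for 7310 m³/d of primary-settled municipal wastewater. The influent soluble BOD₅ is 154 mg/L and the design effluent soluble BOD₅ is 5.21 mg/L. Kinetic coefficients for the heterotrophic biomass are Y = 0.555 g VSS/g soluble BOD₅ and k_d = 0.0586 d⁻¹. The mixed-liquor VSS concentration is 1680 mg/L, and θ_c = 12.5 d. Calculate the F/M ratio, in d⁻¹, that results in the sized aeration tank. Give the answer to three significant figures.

Steady-state biomass mass balance: V·X·(1 + k_d·θ_c) = Y·Q·(S₀ − S)·θ_c, so V = 0.555 × 7310 × (154 − 5.21) × 12.5 / [1680 × (1 + 0.0586 × 12.5)] = 7.55×10^6 / 2911 = 2592 m³.
F/M = Q·S₀ / (V·X) = 7310 × 154 / (2592 × 1680) = 0.2585 g soluble BOD₅·(g VSS·d)⁻¹.

F/M ≈ 0.258 d⁻¹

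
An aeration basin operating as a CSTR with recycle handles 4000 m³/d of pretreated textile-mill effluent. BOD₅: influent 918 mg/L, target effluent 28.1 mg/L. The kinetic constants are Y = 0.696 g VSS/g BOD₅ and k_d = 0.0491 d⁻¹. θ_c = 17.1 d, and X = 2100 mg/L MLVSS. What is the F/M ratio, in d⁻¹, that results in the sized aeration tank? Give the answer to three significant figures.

F/M ≈ 0.159 d⁻¹

From the SRT design equation V = Y Q (S₀−S) θ_c / [X (1 + k_d θ_c)] = 0.696 × 4000 × (918 − 28.1) × 17.1 / [2100 × (1 + 0.0491 × 17.1)] = 4.24×10^7 / 3863 = 10966 m³.
F/M = Q·S₀ / (V·X) = 4000 × 918 / (10966 × 2100) = 0.1594 g BOD₅·(g VSS·d)⁻¹.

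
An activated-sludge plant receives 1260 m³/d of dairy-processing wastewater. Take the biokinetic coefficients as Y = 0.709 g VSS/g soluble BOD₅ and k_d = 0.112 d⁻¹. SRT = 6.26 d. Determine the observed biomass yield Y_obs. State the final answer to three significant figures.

The observed yield is Y_obs = Y/(1 + k_d·θ_c) = 0.709 / (1 + 0.112 × 6.26) = 0.709 / 1.701 = 0.4168 g VSS per g soluble BOD₅ removed.

Y_obs ≈ 0.417 g VSS/g soluble BOD₅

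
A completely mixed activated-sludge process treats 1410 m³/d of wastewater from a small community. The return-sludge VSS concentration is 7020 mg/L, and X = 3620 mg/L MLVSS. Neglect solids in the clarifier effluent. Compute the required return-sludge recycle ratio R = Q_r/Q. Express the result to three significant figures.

R ≈ 1.06

Mass balance around the secondary clarifier (neglecting effluent solids): R = X / (X_r − X) = 3620 / (7020 − 3620) = 1.065.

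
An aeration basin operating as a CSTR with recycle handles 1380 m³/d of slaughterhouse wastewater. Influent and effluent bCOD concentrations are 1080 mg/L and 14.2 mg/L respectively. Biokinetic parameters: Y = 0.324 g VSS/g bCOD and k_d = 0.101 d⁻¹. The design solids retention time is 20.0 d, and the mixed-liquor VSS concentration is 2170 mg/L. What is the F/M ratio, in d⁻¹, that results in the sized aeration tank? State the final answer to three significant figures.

F/M ≈ 0.472 d⁻¹

Rearranging the biomass balance for a CMAS with decay, V = Y·Q·ΔS·θ_c / [X·(1+k_d θ_c)] = 0.324 × 1380 × (1080 − 14.2) × 20.0 / [2170 × (1 + 0.101 × 20.0)] = 9.53×10^6 / 6553 = 1454 m³.
F/M = Q·S₀ / (V·X) = 1380 × 1080 / (1454 × 2170) = 0.4723 g bCOD·(g VSS·d)⁻¹.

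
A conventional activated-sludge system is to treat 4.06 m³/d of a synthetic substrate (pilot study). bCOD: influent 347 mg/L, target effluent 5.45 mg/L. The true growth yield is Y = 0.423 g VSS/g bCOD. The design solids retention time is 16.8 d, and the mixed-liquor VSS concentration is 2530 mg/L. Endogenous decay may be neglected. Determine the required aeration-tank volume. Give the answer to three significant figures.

V ≈ 3.90 m³

With k_d = 0 the design equation reduces to V = Y Q (S₀−S) θ_c / X = 0.423 × 4.06 × (347 − 5.45) × 16.8 / 2530 = 3.895 m³.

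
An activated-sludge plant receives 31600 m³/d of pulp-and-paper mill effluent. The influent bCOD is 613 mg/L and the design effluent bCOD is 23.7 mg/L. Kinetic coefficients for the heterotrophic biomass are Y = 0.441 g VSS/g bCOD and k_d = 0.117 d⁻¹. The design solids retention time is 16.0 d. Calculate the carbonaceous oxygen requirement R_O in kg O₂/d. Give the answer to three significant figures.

Correct the yield for decay: Y_obs = Y/(1 + k_d θ_c) = 0.441 / (1 + 0.117 × 16.0) = 0.441 / 2.872 = 0.1536.
ΔS = 613 − 23.7 = 589.3 mg/L, so the substrate removal rate is 31600 × 589.3/1000 = 18622 kg bCOD/d.
Biomass synthesised: P_X = Y_obs × 18622 = 2859 kg VSS/d.
Carbonaceous O₂ demand = substrate oxidised − cell-mass equivalent = 18622 − 1.42 × 2859 = 14562 kg O₂/d.

R_O ≈ 14600 kg O₂/d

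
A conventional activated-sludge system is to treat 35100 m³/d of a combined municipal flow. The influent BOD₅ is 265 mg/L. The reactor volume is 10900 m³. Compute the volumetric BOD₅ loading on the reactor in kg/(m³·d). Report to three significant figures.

Applied BOD₅ load per unit volume = Q·S₀/V = (35100 × 265/1000)/10900 = 0.8533 kg BOD₅·m⁻³·d⁻¹.

L_v ≈ 0.853 kg BOD₅/(m³·d)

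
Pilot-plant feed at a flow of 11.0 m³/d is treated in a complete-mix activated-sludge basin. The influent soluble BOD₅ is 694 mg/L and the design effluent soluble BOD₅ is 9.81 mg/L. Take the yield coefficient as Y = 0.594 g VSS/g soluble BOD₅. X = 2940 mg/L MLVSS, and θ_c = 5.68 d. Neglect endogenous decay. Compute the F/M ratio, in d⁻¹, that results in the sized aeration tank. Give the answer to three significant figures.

F/M ≈ 0.301 d⁻¹

V·X = Y·Q·ΔS·θ_c gives V = 0.594 × 11.0 × (694 − 9.81) × 5.68 / 2940 = 8.637 m³.
Food-to-microorganism ratio F/M = Q S₀ / (V X) = 11.0 × 694 / (8.637 × 2940) = 0.3006 d⁻¹.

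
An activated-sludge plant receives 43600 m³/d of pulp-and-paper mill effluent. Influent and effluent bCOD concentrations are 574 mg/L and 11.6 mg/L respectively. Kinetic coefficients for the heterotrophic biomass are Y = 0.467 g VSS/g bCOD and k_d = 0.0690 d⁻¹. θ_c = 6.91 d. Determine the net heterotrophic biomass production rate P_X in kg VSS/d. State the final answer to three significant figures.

P_X ≈ 7750 kg VSS/d

Correct the yield for decay: Y_obs = Y/(1 + k_d θ_c) = 0.467 / (1 + 0.0690 × 6.91) = 0.467 / 1.477 = 0.3162.
Q·(S₀ − S) = 43600 × (574 − 11.6) × 10⁻³ = 24521 kg/d removed.
So the net sludge growth is P_X = 0.3162 × 24521 = 7754 kg VSS/d.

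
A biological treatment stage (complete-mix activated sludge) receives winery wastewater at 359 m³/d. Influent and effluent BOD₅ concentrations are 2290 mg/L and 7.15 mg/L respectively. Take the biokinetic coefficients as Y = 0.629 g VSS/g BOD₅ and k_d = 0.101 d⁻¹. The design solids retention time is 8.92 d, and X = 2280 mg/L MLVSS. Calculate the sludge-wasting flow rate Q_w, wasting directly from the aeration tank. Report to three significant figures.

Steady-state biomass mass balance: V·X·(1 + k_d·θ_c) = Y·Q·(S₀ − S)·θ_c, so V = 0.629 × 359 × (2290 − 7.15) × 8.92 / [2280 × (1 + 0.101 × 8.92)] = 4.6×10^6 / 4334 = 1061 m³.
Wasting from the aeration tank: Q_w = V / θ_c = 1061 / 8.92 = 118.9 m³/d.

Q_w ≈ 119 m³/d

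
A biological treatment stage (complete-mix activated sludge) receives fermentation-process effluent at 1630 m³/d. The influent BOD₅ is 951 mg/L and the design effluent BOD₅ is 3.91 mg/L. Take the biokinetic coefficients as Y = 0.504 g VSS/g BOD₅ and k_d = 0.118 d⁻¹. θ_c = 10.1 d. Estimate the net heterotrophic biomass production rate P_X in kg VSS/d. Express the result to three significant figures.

Correct the yield for decay: Y_obs = Y/(1 + k_d θ_c) = 0.504 / (1 + 0.118 × 10.1) = 0.504 / 2.192 = 0.2299.
Q·(S₀ − S) = 1630 × (951 − 3.91) × 10⁻³ = 1544 kg/d removed.
P_X = Y_obs · Q(S₀ − S) = 0.2299 × 1544 = 355.0 kg VSS/d.

P_X ≈ 355 kg VSS/d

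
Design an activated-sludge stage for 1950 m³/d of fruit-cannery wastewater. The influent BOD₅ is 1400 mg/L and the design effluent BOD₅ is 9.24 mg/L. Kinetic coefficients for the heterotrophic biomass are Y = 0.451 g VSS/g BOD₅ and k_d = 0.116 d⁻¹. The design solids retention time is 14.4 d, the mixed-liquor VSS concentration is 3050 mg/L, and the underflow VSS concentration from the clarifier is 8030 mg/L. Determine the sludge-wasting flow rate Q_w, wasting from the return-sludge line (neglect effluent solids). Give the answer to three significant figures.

Q_w ≈ 57.0 m³/d

Rearranging the biomass balance for a CMAS with decay, V = Y·Q·ΔS·θ_c / [X·(1+k_d θ_c)] = 0.451 × 1950 × (1400 − 9.24) × 14.4 / [3050 × (1 + 0.116 × 14.4)] = 1.76×10^7 / 8145 = 2162 m³.
θ_c = V·X/(Q_w·X_r) when wasting from the recycle, so Q_w = V·X/(θ_c·X_r) = 2162 × 3050 / (14.4 × 8030) = 57.04 m³/d.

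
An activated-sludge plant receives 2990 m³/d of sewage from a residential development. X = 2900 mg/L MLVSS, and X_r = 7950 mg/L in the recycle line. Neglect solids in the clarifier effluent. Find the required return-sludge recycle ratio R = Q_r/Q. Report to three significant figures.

Solids balance on the clarifier gives (1+R)X = R·X_r, so R = X/(X_r − X) = 2900 / (7950 − 2900) = 0.5743.

R ≈ 0.574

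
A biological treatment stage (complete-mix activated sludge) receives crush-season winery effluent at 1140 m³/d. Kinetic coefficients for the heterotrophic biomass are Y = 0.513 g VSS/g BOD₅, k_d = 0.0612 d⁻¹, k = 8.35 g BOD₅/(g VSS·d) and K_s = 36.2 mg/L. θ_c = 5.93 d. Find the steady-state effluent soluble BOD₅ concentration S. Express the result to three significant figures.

For a completely mixed reactor with recycle the Lawrence–McCarty relation gives S = K_s·(1 + k_d·θ_c) / [θ_c·(Y·k − k_d) − 1] = 36.2 × (1 + 0.0612 × 5.93) / [5.93 × (0.513 × 8.35 − 0.0612) − 1] = 49.34 / 24.04 = 2.052 mg/L.

S ≈ 2.05 mg/L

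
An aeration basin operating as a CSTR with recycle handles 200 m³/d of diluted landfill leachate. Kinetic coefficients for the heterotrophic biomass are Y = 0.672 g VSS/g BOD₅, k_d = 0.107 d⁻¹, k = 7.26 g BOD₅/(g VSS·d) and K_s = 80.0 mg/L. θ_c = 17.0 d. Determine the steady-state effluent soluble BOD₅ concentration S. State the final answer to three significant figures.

From the Monod/SRT balance for a CMAS, S = K_s·(1+k_d θ_c)/[θ_c·(Y k − k_d) − 1] = 80.0 × (1 + 0.107 × 17.0) / [17.0 × (0.672 × 7.26 − 0.107) − 1] = 225.5 / 80.12 = 2.815 mg/L.

S ≈ 2.81 mg/L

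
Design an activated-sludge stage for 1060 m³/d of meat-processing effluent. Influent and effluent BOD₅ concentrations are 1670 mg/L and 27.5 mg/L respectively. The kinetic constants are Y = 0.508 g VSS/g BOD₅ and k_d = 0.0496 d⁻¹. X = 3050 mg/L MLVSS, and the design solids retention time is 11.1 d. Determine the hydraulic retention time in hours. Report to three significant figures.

Steady-state biomass mass balance: V·X·(1 + k_d·θ_c) = Y·Q·(S₀ − S)·θ_c, so V = 0.508 × 1060 × (1670 − 27.5) × 11.1 / [3050 × (1 + 0.0496 × 11.1)] = 9.82×10^6 / 4729 = 2076 m³.
Hydraulic retention time τ = V/Q = 2076 / 1060 = 1.958 d = 47.00 h.

τ ≈ 47.0 h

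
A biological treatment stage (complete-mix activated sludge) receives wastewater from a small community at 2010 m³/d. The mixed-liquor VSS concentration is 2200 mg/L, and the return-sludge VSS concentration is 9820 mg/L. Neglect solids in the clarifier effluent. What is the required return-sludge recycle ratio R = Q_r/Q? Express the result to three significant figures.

R ≈ 0.289

Solids balance on the clarifier gives (1+R)X = R·X_r, so R = X/(X_r − X) = 2200 / (9820 − 2200) = 0.2887.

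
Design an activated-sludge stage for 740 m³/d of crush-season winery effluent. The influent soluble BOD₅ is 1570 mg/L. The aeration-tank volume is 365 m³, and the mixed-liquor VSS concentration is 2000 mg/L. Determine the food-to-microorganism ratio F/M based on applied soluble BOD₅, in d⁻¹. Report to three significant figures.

F/M = Q·S₀ / (V·X) = 740 × 1570 / (365.0 × 2000) = 1.592 g soluble BOD₅·(g VSS·d)⁻¹.

F/M ≈ 1.59 d⁻¹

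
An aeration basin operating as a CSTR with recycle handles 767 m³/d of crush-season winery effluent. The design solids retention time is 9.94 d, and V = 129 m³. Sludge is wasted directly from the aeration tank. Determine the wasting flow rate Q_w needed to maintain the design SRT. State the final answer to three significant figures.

Wasting from the aeration tank: Q_w = V / θ_c = 129.0 / 9.94 = 12.98 m³/d.

Q_w ≈ 13.0 m³/d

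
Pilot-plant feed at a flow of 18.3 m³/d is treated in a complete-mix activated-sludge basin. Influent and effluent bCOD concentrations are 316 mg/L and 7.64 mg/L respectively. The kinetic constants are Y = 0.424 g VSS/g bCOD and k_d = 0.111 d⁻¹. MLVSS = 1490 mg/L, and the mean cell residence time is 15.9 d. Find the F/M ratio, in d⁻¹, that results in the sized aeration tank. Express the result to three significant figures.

F/M ≈ 0.420 d⁻¹

From the SRT design equation V = Y Q (S₀−S) θ_c / [X (1 + k_d θ_c)] = 0.424 × 18.3 × (316 − 7.64) × 15.9 / [1490 × (1 + 0.111 × 15.9)] = 3.8×10^4 / 4120 = 9.234 m³.
F/M = applied load / biomass = Q·S₀/(V·X) = 18.3 × 316 / (9.234 × 1490) = 0.4203 d⁻¹.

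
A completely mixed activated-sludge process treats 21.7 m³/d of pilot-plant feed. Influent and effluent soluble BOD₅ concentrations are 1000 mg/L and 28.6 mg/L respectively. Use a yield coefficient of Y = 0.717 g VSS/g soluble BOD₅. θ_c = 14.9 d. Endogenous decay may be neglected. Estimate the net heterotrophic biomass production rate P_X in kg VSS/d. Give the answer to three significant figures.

Since k_d ≈ 0, Y_obs = Y = 0.717 g VSS/g soluble BOD₅.
Substrate removed = Q·(S₀ − S) = 21.7 m³/d × (1000 − 28.6) g/m³ = 2.11×10^4 g/d = 21.08 kg/d.
Biomass produced: P_X = Y_obs·Q·ΔS = 0.7170 × 21.08 ≈ 15.11 kg VSS/d.

P_X ≈ 15.1 kg VSS/d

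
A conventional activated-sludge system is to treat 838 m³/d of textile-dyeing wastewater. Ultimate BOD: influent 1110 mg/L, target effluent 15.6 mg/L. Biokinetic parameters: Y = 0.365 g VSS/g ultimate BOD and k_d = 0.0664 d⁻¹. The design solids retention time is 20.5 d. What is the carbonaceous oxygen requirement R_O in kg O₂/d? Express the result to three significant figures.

R_O ≈ 716 kg O₂/d

Y_obs = Y / (1 + k_d θ_c) = 0.365 / (1 + 0.0664 × 20.5) = 0.365 / 2.361 = 0.1546.
Q·(S₀ − S) = 838 × (1110 − 15.6) × 10⁻³ = 917.1 kg/d removed.
Biomass synthesised: P_X = Y_obs × 917.1 = 141.8 kg VSS/d.
R_O = Q·(S₀ − S) − 1.42·P_X = 917.1 − 1.42 × 141.8 = 715.8 kg O₂/d.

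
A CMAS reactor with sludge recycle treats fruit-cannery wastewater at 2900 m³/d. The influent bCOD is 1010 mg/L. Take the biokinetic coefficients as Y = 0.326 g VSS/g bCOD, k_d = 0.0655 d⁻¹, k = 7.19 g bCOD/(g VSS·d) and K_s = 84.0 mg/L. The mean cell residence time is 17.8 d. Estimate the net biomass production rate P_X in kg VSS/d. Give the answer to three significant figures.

P_X ≈ 439 kg VSS/d

From the Monod/SRT balance for a CMAS, S = K_s·(1+k_d θ_c)/[θ_c·(Y k − k_d) − 1] = 84.0 × (1 + 0.0655 × 17.8) / [17.8 × (0.326 × 7.19 − 0.0655) − 1] = 181.9 / 39.56 = 4.599 mg/L.
Observed yield with endogenous decay: Y_obs = Y / (1 + k_d·θ_c) = 0.326 / (1 + 0.0655 × 17.8) = 0.326 / 2.166 = 0.1505 g VSS/g bCOD.
Q·(S₀ − S) = 2900 × (1010 − 4.60) × 10⁻³ = 2916 kg/d removed.
Net biomass production P_X = Y_obs × Q·(S₀ − S) = 0.1505 × 2916 = 438.8 kg VSS/d.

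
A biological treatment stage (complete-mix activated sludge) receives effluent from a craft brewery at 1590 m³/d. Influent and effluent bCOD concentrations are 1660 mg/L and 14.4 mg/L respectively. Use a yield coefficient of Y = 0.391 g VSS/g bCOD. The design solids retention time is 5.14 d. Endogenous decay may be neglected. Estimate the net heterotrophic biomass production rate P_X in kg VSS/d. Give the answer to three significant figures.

P_X ≈ 1020 kg VSS/d

No decay correction is needed, so Y_obs = Y = 0.391.
Substrate removed = Q·(S₀ − S) = 1590 m³/d × (1660 − 14.4) g/m³ = 2.62×10^6 g/d = 2617 kg/d.
So the net sludge growth is P_X = 0.3910 × 2617 = 1023 kg VSS/d.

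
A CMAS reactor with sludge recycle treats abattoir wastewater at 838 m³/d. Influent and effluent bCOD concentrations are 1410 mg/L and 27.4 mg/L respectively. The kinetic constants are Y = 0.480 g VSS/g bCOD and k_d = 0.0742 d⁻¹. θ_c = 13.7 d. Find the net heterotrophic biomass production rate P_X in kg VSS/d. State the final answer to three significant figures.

P_X ≈ 276 kg VSS/d

Y_obs = Y / (1 + k_d θ_c) = 0.480 / (1 + 0.0742 × 13.7) = 0.480 / 2.017 = 0.2380.
Q·(S₀ − S) = 838 × (1410 − 27.4) × 10⁻³ = 1159 kg/d removed.
Net biomass production P_X = Y_obs × Q·(S₀ − S) = 0.2380 × 1159 = 275.8 kg VSS/d.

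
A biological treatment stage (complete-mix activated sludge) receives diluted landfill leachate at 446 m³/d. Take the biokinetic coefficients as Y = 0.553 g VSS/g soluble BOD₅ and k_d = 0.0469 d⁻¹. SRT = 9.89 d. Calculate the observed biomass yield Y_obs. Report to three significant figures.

The observed yield is Y_obs = Y/(1 + k_d·θ_c) = 0.553 / (1 + 0.0469 × 9.89) = 0.553 / 1.464 = 0.3778 g VSS per g soluble BOD₅ removed.

Y_obs ≈ 0.378 g VSS/g soluble BOD₅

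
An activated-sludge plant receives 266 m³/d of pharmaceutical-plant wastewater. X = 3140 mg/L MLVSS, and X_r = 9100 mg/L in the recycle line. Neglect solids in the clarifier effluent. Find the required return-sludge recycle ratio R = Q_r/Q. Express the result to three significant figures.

R ≈ 0.527

Mass balance around the secondary clarifier (neglecting effluent solids): R = X / (X_r − X) = 3140 / (9100 − 3140) = 0.5268.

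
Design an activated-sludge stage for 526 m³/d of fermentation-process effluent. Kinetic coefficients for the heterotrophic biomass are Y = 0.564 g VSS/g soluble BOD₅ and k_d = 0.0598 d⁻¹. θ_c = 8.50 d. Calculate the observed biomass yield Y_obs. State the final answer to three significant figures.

Observed yield with endogenous decay: Y_obs = Y / (1 + k_d·θ_c) = 0.564 / (1 + 0.0598 × 8.50) = 0.564 / 1.508 = 0.3739 g VSS/g soluble BOD₅.

Y_obs ≈ 0.374 g VSS/g soluble BOD₅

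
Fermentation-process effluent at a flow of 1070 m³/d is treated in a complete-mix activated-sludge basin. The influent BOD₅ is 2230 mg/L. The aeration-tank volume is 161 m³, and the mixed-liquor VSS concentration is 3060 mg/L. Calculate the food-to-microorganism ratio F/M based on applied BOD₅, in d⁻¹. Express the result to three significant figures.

F/M ≈ 4.84 d⁻¹

Food-to-microorganism ratio F/M = Q S₀ / (V X) = 1070 × 2230 / (161.0 × 3060) = 4.843 d⁻¹.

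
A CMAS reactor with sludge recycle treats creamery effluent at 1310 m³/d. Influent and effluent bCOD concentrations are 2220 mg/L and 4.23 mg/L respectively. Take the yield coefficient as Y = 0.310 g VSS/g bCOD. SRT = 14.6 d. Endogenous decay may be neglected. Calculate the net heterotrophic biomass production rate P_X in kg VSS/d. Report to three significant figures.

P_X ≈ 900 kg VSS/d

Since k_d ≈ 0, Y_obs = Y = 0.310 g VSS/g bCOD.
ΔS = 2220 − 4.23 = 2216 mg/L, so the substrate removal rate is 1310 × 2216/1000 = 2903 kg bCOD/d.
Biomass produced: P_X = Y_obs·Q·ΔS = 0.3100 × 2903 ≈ 899.8 kg VSS/d.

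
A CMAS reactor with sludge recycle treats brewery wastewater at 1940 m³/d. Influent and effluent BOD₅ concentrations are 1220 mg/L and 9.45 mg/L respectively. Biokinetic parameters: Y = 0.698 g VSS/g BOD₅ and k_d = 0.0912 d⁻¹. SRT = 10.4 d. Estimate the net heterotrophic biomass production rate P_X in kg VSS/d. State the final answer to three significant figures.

Y_obs = Y / (1 + k_d θ_c) = 0.698 / (1 + 0.0912 × 10.4) = 0.698 / 1.948 = 0.3582.
Substrate removed = Q·(S₀ − S) = 1940 m³/d × (1220 − 9.45) g/m³ = 2.35×10^6 g/d = 2348 kg/d.
P_X = Y_obs · Q(S₀ − S) = 0.3582 × 2348 = 841.3 kg VSS/d.

P_X ≈ 841 kg VSS/d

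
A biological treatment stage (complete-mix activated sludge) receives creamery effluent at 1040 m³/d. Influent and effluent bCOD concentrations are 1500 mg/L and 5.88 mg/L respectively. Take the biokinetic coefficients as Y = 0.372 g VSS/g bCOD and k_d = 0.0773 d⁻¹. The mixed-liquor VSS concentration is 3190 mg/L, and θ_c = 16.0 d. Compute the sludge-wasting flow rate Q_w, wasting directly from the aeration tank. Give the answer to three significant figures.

Q_w ≈ 81.0 m³/d

From the SRT design equation V = Y Q (S₀−S) θ_c / [X (1 + k_d θ_c)] = 0.372 × 1040 × (1500 − 5.88) × 16.0 / [3190 × (1 + 0.0773 × 16.0)] = 9.25×10^6 / 7135 = 1296 m³.
For wasting at MLVSS concentration, Q_w = V/θ_c = 1296/16.0 = 81.01 m³/d.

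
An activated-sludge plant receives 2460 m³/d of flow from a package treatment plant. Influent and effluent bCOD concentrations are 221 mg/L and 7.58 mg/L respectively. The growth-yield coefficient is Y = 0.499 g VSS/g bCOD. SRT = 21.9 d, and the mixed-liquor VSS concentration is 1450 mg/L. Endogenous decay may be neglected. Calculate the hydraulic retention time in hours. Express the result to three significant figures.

Biomass mass balance (decay neglected): V·X = Y·Q·(S₀ − S)·θ_c, so V = 0.499 × 2460 × (221 − 7.58) × 21.9 / 1450 = 3957 m³.
τ = V/Q = 3957/2460 = 1.608 d, or 38.60 h.

τ ≈ 38.6 h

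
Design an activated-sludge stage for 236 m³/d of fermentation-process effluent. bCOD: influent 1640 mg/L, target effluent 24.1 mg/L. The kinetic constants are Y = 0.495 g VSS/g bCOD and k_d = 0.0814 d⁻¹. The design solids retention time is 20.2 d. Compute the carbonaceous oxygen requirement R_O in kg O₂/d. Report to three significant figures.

R_O ≈ 280 kg O₂/d

Y_obs = Y / (1 + k_d θ_c) = 0.495 / (1 + 0.0814 × 20.2) = 0.495 / 2.644 = 0.1872.
Substrate removed = Q·(S₀ − S) = 236 m³/d × (1640 − 24.1) g/m³ = 3.81×10^5 g/d = 381.4 kg/d.
Net sludge production P_X = 0.1872 × 381.4 = 71.39 kg VSS/d.
R_O = Q·ΔS − 1.42 P_X = 381.4 − 101.4 = 280.0 kg O₂/d.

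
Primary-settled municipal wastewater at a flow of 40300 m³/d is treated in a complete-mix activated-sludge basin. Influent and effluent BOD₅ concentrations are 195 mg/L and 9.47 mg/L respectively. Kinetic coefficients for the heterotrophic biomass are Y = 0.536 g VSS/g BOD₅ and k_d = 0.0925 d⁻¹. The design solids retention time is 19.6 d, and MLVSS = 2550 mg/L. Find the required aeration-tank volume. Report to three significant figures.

V ≈ 11000 m³

From the SRT design equation V = Y Q (S₀−S) θ_c / [X (1 + k_d θ_c)] = 0.536 × 40300 × (195 − 9.47) × 19.6 / [2550 × (1 + 0.0925 × 19.6)] = 7.85×10^7 / 7173 = 10950 m³.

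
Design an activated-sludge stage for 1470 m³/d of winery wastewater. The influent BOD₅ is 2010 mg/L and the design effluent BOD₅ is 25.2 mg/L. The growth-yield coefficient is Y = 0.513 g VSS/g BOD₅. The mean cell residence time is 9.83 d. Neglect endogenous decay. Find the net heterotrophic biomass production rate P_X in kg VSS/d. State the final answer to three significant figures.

Since k_d ≈ 0, Y_obs = Y = 0.513 g VSS/g BOD₅.
Q·(S₀ − S) = 1470 × (2010 − 25.2) × 10⁻³ = 2918 kg/d removed.
P_X = Y_obs · Q(S₀ − S) = 0.5130 × 2918 = 1497 kg VSS/d.

P_X ≈ 1500 kg VSS/d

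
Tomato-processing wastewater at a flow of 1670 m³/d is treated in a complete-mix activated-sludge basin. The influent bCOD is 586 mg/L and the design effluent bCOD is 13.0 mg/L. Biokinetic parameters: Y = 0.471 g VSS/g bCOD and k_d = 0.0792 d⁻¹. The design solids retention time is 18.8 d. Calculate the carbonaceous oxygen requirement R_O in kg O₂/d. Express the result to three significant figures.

Y_obs = Y / (1 + k_d θ_c) = 0.471 / (1 + 0.0792 × 18.8) = 0.471 / 2.489 = 0.1892.
Q·(S₀ − S) = 1670 × (586 − 13.0) × 10⁻³ = 956.9 kg/d removed.
Net sludge production P_X = 0.1892 × 956.9 = 181.1 kg VSS/d.
R_O = Q·(S₀ − S) − 1.42·P_X = 956.9 − 1.42 × 181.1 = 699.8 kg O₂/d.

R_O ≈ 700 kg O₂/d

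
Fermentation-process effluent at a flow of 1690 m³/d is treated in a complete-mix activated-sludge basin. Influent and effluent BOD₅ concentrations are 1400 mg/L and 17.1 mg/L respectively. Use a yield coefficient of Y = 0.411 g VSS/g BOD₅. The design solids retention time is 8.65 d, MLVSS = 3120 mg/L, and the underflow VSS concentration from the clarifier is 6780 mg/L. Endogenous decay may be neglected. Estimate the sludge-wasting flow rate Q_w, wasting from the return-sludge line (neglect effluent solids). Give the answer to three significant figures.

Q_w ≈ 142 m³/d

Biomass mass balance (decay neglected): V·X = Y·Q·(S₀ − S)·θ_c, so V = 0.411 × 1690 × (1400 − 17.1) × 8.65 / 3120 = 2663 m³.
θ_c = V·X/(Q_w·X_r) when wasting from the recycle, so Q_w = V·X/(θ_c·X_r) = 2663 × 3120 / (8.65 × 6780) = 141.7 m³/d.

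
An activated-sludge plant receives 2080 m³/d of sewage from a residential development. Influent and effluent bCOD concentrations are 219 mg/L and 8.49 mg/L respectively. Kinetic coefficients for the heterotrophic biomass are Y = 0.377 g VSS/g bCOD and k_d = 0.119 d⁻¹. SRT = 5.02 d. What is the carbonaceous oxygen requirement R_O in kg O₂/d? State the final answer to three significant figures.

R_O ≈ 291 kg O₂/d

Observed yield with endogenous decay: Y_obs = Y / (1 + k_d·θ_c) = 0.377 / (1 + 0.119 × 5.02) = 0.377 / 1.597 = 0.2360 g VSS/g bCOD.
Mass of bCOD removed per day: Q(S₀ − S) = 2080 × 210.5 g/m³ = 437.9 kg/d.
P_X = Y_obs·Q·(S₀ − S) = 0.2360 × 437.9 = 103.3 kg VSS/d.
Carbonaceous O₂ demand = substrate oxidised − cell-mass equivalent = 437.9 − 1.42 × 103.3 = 291.1 kg O₂/d.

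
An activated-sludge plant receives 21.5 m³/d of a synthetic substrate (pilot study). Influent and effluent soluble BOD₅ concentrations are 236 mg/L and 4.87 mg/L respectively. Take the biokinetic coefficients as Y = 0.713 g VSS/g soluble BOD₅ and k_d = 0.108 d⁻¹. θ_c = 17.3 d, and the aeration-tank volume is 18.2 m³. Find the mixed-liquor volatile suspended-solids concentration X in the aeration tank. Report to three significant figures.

X ≈ 1170 mg/L

From V·X·(1 + k_d·θ_c) = Y·Q·(S₀ − S)·θ_c: X = 0.713 × 21.5 × (236 − 4.87) × 17.3 / [18.2 × (1 + 0.108 × 17.3)] = 1174 mg/L.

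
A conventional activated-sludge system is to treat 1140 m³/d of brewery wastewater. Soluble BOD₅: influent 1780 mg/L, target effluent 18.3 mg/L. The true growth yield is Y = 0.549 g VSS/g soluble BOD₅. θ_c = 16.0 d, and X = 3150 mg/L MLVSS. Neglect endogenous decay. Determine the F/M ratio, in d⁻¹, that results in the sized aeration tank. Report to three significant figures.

F/M ≈ 0.115 d⁻¹

With k_d = 0 the design equation reduces to V = Y Q (S₀−S) θ_c / X = 0.549 × 1140 × (1780 − 18.3) × 16.0 / 3150 = 5600 m³.
F/M = applied load / biomass = Q·S₀/(V·X) = 1140 × 1780 / (5600 × 3150) = 0.1150 d⁻¹.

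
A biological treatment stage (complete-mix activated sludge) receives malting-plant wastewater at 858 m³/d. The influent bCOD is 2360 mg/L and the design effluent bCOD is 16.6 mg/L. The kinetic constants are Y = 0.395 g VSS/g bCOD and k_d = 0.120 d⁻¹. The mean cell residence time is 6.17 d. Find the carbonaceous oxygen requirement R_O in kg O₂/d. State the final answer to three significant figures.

Y_obs = Y / (1 + k_d θ_c) = 0.395 / (1 + 0.120 × 6.17) = 0.395 / 1.740 = 0.2270.
Mass of bCOD removed per day: Q(S₀ − S) = 858 × 2343 g/m³ = 2011 kg/d.
Biomass synthesised: P_X = Y_obs × 2011 = 456.3 kg VSS/d.
Carbonaceous O₂ demand = substrate oxidised − cell-mass equivalent = 2011 − 1.42 × 456.3 = 1363 kg O₂/d.

R_O ≈ 1360 kg O₂/d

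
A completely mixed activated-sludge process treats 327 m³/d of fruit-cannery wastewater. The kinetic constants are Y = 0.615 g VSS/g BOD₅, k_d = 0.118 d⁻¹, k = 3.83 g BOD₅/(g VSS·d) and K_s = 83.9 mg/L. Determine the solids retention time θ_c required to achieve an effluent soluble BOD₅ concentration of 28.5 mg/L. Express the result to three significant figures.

From 1/θ_c = Y·k·S/(K_s + S) − k_d: Y·k·S/(K_s+S) = 0.615 × 3.83 × 28.5 / (83.9 + 28.5) = 0.5972 d⁻¹.
1/θ_c = 0.5972 − 0.118 = 0.4792 d⁻¹, so θ_c = 2.087 d.

θ_c ≈ 2.09 d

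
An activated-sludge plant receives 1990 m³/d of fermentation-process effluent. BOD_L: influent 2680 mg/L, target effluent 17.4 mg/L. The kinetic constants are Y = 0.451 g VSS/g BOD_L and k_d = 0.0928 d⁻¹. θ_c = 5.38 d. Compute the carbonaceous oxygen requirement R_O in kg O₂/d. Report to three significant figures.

Y_obs = Y / (1 + k_d θ_c) = 0.451 / (1 + 0.0928 × 5.38) = 0.451 / 1.499 = 0.3008.
Q·(S₀ − S) = 1990 × (2680 − 17.4) × 10⁻³ = 5299 kg/d removed.
Biomass synthesised: P_X = Y_obs × 5299 = 1594 kg VSS/d.
Carbonaceous O₂ demand = substrate oxidised − cell-mass equivalent = 5299 − 1.42 × 1594 = 3035 kg O₂/d.

R_O ≈ 3040 kg O₂/d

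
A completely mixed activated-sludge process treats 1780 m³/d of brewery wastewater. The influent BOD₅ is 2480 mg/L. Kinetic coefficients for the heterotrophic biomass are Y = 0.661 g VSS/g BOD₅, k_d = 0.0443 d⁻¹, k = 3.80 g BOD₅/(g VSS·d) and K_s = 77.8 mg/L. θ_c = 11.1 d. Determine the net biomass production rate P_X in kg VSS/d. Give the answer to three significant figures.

For a completely mixed reactor with recycle the Lawrence–McCarty relation gives S = K_s·(1 + k_d·θ_c) / [θ_c·(Y·k − k_d) − 1] = 77.8 × (1 + 0.0443 × 11.1) / [11.1 × (0.661 × 3.80 − 0.0443) − 1] = 116.1 / 26.39 = 4.398 mg/L.
The observed yield is Y_obs = Y/(1 + k_d·θ_c) = 0.661 / (1 + 0.0443 × 11.1) = 0.661 / 1.492 = 0.4431 g VSS per g BOD₅ removed.
Q·(S₀ − S) = 1780 × (2480 − 4.40) × 10⁻³ = 4407 kg/d removed.
Net biomass production P_X = Y_obs × Q·(S₀ − S) = 0.4431 × 4407 = 1953 kg VSS/d.

P_X ≈ 1950 kg VSS/d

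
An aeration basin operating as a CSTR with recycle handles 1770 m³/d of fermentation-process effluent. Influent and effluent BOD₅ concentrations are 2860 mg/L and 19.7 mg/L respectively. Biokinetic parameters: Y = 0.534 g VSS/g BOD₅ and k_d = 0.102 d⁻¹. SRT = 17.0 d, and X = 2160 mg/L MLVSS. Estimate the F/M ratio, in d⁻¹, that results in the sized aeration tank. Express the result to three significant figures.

Steady-state biomass mass balance: V·X·(1 + k_d·θ_c) = Y·Q·(S₀ − S)·θ_c, so V = 0.534 × 1770 × (2860 − 19.7) × 17.0 / [2160 × (1 + 0.102 × 17.0)] = 4.56×10^7 / 5905 = 7728 m³.
F/M = Q·S₀ / (V·X) = 1770 × 2860 / (7728 × 2160) = 0.3033 g BOD₅·(g VSS·d)⁻¹.

F/M ≈ 0.303 d⁻¹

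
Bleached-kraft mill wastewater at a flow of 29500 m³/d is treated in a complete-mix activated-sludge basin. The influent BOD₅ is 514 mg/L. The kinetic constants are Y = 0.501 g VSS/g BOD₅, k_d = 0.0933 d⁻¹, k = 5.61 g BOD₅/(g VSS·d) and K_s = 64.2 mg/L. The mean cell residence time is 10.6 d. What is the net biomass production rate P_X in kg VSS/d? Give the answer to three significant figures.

Effluent substrate depends only on kinetics and SRT: S = K_s(1 + k_d θ_c) / [θ_c(Yk − k_d) − 1] = 64.2 × (1 + 0.0933 × 10.6) / [10.6 × (0.501 × 5.61 − 0.0933) − 1] = 127.7 / 27.80 = 4.593 mg/L.
Correct the yield for decay: Y_obs = Y/(1 + k_d θ_c) = 0.501 / (1 + 0.0933 × 10.6) = 0.501 / 1.989 = 0.2519.
Mass of BOD₅ removed per day: Q(S₀ − S) = 29500 × 509.4 g/m³ = 15028 kg/d.
P_X = Y_obs · Q(S₀ − S) = 0.2519 × 15028 = 3785 kg VSS/d.

P_X ≈ 3790 kg VSS/d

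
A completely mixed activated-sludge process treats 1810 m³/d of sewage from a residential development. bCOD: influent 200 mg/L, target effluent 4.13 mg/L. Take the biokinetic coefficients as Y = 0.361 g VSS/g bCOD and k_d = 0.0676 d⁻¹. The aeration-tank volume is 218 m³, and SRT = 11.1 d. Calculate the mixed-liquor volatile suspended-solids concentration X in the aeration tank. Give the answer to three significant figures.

X ≈ 3720 mg/L

From V·X·(1 + k_d·θ_c) = Y·Q·(S₀ − S)·θ_c: X = 0.361 × 1810 × (200 − 4.13) × 11.1 / [218 × (1 + 0.0676 × 11.1)] = 3723 mg/L.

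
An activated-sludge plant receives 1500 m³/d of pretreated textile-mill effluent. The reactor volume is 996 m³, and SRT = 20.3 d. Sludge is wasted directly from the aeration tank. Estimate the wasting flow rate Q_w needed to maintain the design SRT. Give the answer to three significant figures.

Wasting from the aeration tank: Q_w = V / θ_c = 996.0 / 20.3 = 49.06 m³/d.

Q_w ≈ 49.1 m³/d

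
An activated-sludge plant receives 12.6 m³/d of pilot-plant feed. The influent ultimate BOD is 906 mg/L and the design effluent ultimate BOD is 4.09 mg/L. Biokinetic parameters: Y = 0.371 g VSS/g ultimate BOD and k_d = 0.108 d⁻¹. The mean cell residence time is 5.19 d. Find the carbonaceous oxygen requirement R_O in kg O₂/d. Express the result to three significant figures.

R_O ≈ 7.53 kg O₂/d

Observed yield with endogenous decay: Y_obs = Y / (1 + k_d·θ_c) = 0.371 / (1 + 0.108 × 5.19) = 0.371 / 1.561 = 0.2377 g VSS/g ultimate BOD.
Mass of ultimate BOD removed per day: Q(S₀ − S) = 12.6 × 901.9 g/m³ = 11.36 kg/d.
Biomass synthesised: P_X = Y_obs × 11.36 = 2.702 kg VSS/d.
R_O = Q·(S₀ − S) − 1.42·P_X = 11.36 − 1.42 × 2.702 = 7.528 kg O₂/d.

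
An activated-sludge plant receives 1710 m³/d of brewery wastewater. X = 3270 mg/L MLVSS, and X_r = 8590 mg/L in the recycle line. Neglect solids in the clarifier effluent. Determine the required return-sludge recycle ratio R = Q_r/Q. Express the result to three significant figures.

R ≈ 0.615

Solids balance on the clarifier gives (1+R)X = R·X_r, so R = X/(X_r − X) = 3270 / (8590 − 3270) = 0.6147.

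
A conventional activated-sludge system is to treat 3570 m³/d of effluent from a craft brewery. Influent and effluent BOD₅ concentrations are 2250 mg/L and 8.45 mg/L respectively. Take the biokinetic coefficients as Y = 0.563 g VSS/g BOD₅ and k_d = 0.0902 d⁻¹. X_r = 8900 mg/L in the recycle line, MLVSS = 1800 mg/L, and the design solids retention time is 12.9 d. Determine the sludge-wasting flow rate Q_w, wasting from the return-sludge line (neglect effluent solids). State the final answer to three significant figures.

Q_w ≈ 234 m³/d

Steady-state biomass mass balance: V·X·(1 + k_d·θ_c) = Y·Q·(S₀ − S)·θ_c, so V = 0.563 × 3570 × (2250 − 8.45) × 12.9 / [1800 × (1 + 0.0902 × 12.9)] = 5.81×10^7 / 3894 = 14923 m³.
Wasting from the return line (neglecting effluent solids): Q_w = V·X / (θ_c·X_r) = 14923 × 1800 / (12.9 × 8900) = 234.0 m³/d.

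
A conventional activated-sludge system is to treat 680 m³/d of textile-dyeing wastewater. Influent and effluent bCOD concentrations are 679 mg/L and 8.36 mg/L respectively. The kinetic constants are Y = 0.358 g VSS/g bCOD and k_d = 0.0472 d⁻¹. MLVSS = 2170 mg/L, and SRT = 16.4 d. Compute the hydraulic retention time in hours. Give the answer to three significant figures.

Rearranging the biomass balance for a CMAS with decay, V = Y·Q·ΔS·θ_c / [X·(1+k_d θ_c)] = 0.358 × 680 × (679 − 8.36) × 16.4 / [2170 × (1 + 0.0472 × 16.4)] = 2.68×10^6 / 3850 = 695.5 m³.
HRT = V/Q = 695.5 m³ / 680 m³·d⁻¹ = 1.023 d × 24 = 24.55 h.

τ ≈ 24.5 h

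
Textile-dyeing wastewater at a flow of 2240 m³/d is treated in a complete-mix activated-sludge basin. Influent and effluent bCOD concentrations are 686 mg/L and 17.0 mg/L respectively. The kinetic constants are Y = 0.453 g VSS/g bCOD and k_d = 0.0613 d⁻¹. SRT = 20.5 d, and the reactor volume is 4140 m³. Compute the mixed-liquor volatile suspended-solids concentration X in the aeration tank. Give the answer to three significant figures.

From V·X·(1 + k_d·θ_c) = Y·Q·(S₀ − S)·θ_c: X = 0.453 × 2240 × (686 − 17.0) × 20.5 / [4140 × (1 + 0.0613 × 20.5)] = 1490 mg/L.

X ≈ 1490 mg/L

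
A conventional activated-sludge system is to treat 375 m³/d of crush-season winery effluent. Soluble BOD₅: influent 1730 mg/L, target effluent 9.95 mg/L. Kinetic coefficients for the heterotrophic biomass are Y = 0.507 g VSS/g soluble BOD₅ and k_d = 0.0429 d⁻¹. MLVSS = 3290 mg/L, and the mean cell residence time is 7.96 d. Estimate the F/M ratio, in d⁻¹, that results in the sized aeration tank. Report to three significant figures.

Rearranging the biomass balance for a CMAS with decay, V = Y·Q·ΔS·θ_c / [X·(1+k_d θ_c)] = 0.507 × 375 × (1730 − 9.95) × 7.96 / [3290 × (1 + 0.0429 × 7.96)] = 2.6×10^6 / 4413 = 589.8 m³.
F/M = Q·S₀ / (V·X) = 375 × 1730 / (589.8 × 3290) = 0.3343 g soluble BOD₅·(g VSS·d)⁻¹.

F/M ≈ 0.334 d⁻¹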